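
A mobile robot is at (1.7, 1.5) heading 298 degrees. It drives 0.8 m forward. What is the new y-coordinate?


y_new = y0 + d*sin(theta)
= 1.5 + 0.8*sin(298)
= 1.5 + -0.7064
= 0.7936


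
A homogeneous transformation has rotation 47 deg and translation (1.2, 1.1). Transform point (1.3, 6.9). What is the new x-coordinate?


x' = cos(theta)*px - sin(theta)*py + tx
= 0.682*1.3 - 0.7314*6.9 + 1.2
= -2.9597


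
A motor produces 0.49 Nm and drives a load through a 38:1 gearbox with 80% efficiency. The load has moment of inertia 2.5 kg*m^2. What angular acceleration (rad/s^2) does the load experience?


tau_out = tau_motor * N * eta
= 0.49 * 38 * 0.8 = 14.896 Nm
alpha = tau_out / I = 14.896 / 2.5
= 5.9584 rad/s^2


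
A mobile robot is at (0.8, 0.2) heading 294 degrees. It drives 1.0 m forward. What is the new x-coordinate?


x_new = x0 + d*cos(theta)
= 0.8 + 1.0*cos(294)
= 0.8 + 0.4067
= 1.2067


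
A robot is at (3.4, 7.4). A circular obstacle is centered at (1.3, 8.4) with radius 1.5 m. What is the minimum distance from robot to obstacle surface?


center_dist = sqrt((3.4-1.3)^2 + (7.4-8.4)^2)
= sqrt(4.41 + 1.0)
= 2.3259
min_dist = center_dist - radius = 2.3259 - 1.5 = 0.8259 m


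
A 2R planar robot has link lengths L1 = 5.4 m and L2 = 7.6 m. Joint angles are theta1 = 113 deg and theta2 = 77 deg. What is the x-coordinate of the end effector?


Convert angles to radians: theta1 = 1.9722, theta2 = 1.3439
x = L1*cos(theta1) + L2*cos(theta1+theta2)
x = -2.1099 + -7.4845
x = -9.5945


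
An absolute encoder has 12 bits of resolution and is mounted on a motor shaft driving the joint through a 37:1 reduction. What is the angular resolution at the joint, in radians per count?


counts = 2^12 = 4096
effective counts at joint = 4096 * 37 = 151552
resolution = 2*pi / 151552
= 4.1459e-05 rad/count


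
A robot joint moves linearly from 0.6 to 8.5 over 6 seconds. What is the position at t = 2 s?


s = t/T = 2/6 = 0.3333
p(t) = p0 + (pf-p0)*s
= 0.6 + (8.5 - 0.6) * 0.3333
= 3.2333


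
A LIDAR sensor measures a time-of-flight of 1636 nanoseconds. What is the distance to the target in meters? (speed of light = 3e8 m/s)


tof = 1636 ns = 1.636e-06 s
dist = c * tof / 2
= 3e8 * 1.636e-06 / 2
= 245.4 m


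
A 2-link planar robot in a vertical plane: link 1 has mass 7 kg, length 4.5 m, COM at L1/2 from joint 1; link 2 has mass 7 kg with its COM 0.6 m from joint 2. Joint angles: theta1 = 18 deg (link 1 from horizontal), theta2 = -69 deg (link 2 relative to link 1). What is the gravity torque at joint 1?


Horizontal distance from joint 1 to link-1 COM:
  x_c1 = (L1/2)*cos(t1) = 2.25 * 0.9511 = 2.1399 m
Horizontal distance from joint 1 to link-2 COM:
  x_c2 = L1*cos(t1) + Lc2*cos(t1+t2)
       = 4.5*0.9511 + 0.6*0.6293 = 4.6573 m
tau1 = m1*g*x_c1 + m2*g*x_c2
     = 7*9.81*2.1399 + 7*9.81*4.6573
     = 146.9454 + 319.82
     = 466.7654 Nm


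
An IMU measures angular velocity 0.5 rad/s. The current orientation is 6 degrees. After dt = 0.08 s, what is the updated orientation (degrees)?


delta_theta = w * dt = 0.5 * 0.08 = 0.04 rad
= 2.2918 deg
theta_new = 6 + 2.2918 = 8.2918 deg


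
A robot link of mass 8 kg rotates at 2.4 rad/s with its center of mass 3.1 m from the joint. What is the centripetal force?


F = m * omega^2 * r
= 8 * 2.4^2 * 3.1
= 8 * 5.76 * 3.1
= 142.848 N


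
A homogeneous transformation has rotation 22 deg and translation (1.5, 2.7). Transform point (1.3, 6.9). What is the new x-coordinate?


x' = cos(theta)*px - sin(theta)*py + tx
= 0.9272*1.3 - 0.3746*6.9 + 1.5
= 0.1206


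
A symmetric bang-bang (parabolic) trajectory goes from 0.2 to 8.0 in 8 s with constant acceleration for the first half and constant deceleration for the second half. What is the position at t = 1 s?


Symmetric rest-to-rest: each phase covers (pf-p0)/2 in time T/2. 0.5*a*(T/2)^2 = (pf-p0)/2 => a = 4*(pf-p0)/T^2
a = 4*(8.0-0.2)/8^2 = 0.4875
t = 1 is in the acceleration phase (t <= T/2).
p = p0 + 0.5*a*t^2 = 0.2 + 0.5*0.4875*1^2
= 0.4437


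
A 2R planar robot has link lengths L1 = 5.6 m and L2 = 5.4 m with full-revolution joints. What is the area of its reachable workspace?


r_max = L1 + L2 = 11.0 m
r_min = |L1 - L2| = 0.2 m
Area = pi*(r_max^2 - r_min^2)
= pi*(121.0 - 0.04)
= pi * 120.96
= 380.007 m^2


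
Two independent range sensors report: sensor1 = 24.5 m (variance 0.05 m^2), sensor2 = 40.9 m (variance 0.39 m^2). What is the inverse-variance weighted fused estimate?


w1 = (1/var1) / (1/var1 + 1/var2)
   = 20.0 / (20.0 + 2.5641) = 0.8864
w2 = 1 - w1 = 0.1136
fused = w1*s1 + w2*s2 = 21.7159 + 4.6477
= 26.3636 m


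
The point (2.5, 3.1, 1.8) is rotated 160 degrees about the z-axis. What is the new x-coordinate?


Rotation about z-axis: x' = x*cos(theta) - y*sin(theta)
= 2.5 * -0.9397 - 3.1 * 0.342
= -3.4095


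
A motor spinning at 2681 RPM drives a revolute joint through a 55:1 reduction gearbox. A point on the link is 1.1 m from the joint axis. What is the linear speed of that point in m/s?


omega_motor = 2681 * 2*pi/60 = 280.7537 rad/s
omega_joint = omega_motor / 55 = 5.1046 rad/s
v = omega_joint * r = 5.1046 * 1.1
= 5.6151 m/s


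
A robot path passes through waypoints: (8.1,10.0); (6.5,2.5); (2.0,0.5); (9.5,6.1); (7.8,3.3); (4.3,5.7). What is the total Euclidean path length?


Segment lengths:
  seg1 = sqrt((-1.6)^2 + (-7.5)^2) = 7.6688
  seg2 = sqrt((-4.5)^2 + (-2.0)^2) = 4.9244
  seg3 = sqrt((7.5)^2 + (5.6)^2) = 9.36
  seg4 = sqrt((-1.7)^2 + (-2.8)^2) = 3.2757
  seg5 = sqrt((-3.5)^2 + (2.4)^2) = 4.2438
Total = 29.4727


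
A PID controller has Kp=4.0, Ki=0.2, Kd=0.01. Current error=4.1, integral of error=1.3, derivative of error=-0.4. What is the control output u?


u = Kp*e + Ki*int(e) + Kd*de/dt
= 4.0*4.1 + 0.2*1.3 + 0.01*(-0.4)
= 16.4 + 0.26 + -0.004
= 16.656


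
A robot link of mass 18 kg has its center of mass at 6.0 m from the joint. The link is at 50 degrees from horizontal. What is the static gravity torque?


tau = m*g*L*cos(angle)
= 18 * 9.81 * 6.0 * cos(50 deg)
= 18 * 9.81 * 6.0 * 0.6428
= 681.0206 Nm


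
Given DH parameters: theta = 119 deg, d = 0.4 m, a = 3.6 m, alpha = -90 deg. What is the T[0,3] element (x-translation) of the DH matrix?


T[0,3] = a * cos(theta)
= 3.6 * cos(119 deg)
= 3.6 * -0.4848
= -1.7453


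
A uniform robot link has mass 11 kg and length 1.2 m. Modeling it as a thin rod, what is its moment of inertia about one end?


I = (1/3) * m * L^2
= (1/3) * 11 * 1.2^2
= 0.333333 * 11 * 1.44
= 5.28 kg*m^2


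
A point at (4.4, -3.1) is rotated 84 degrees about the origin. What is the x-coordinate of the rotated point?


x' = x*cos(theta) - y*sin(theta)
cos(84 deg) = 0.1045, sin(84 deg) = 0.9945
x' = 4.4 * 0.1045 - -3.1 * 0.9945
= 0.4599 - -3.083
= 3.5429


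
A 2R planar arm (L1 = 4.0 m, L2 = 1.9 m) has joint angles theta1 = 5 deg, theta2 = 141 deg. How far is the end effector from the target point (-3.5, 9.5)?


End effector via forward kinematics:
x = L1*cos(t1) + L2*cos(t1+t2) = 2.4096
y = L1*sin(t1) + L2*sin(t1+t2) = 1.4111
Distance to target:
d = sqrt((-3.5 - 2.4096)^2 + (9.5 - 1.4111)^2)
= sqrt(34.9235 + 65.4305)
= 10.0177 m


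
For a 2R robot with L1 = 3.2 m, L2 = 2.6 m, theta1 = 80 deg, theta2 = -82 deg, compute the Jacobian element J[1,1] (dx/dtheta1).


J[1,1] = -L1*sin(t1) - L2*sin(t1+t2)
= -3.2*sin(80) - 2.6*sin(-2)
= -3.0606


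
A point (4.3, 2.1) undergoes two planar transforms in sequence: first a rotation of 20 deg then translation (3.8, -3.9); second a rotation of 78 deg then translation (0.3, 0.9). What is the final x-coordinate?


After transform 1:
x1 = cos(20)*4.3 - sin(20)*2.1 + 3.8 = 7.1224
y1 = sin(20)*4.3 + cos(20)*2.1 + -3.9 = -0.456
After transform 2:
x2 = cos(78)*7.1224 - sin(78)*-0.456 + 0.3
= 2.2268


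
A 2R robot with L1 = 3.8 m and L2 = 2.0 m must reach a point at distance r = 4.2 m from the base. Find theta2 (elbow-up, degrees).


cos(theta2) = (r^2 - L1^2 - L2^2) / (2*L1*L2)
cos(theta2) = (17.64 - 14.44 - 4.0) / 15.2
cos(theta2) = -0.052632
theta2 = 93.017 degrees


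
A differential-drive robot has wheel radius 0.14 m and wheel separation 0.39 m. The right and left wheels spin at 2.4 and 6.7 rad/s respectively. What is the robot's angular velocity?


vR = r*wR = 0.14*2.4 = 0.336 m/s
vL = r*wL = 0.14*6.7 = 0.938 m/s
v = (vR+vL)/2 = 0.637 m/s
omega = (vR-vL)/L = -1.5436 rad/s
angular velocity = -1.5436 rad/s


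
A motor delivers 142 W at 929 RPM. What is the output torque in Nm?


omega = 929 * 2*pi/60 = 97.2847 rad/s
tau = P / omega = 142 / 97.2847
= 1.4596 Nm


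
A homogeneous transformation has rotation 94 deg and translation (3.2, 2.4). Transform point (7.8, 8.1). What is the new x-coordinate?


x' = cos(theta)*px - sin(theta)*py + tx
= -0.0698*7.8 - 0.9976*8.1 + 3.2
= -5.4244


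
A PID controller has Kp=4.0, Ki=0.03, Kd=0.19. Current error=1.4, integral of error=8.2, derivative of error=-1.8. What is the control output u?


u = Kp*e + Ki*int(e) + Kd*de/dt
= 4.0*1.4 + 0.03*8.2 + 0.19*(-1.8)
= 5.6 + 0.246 + -0.342
= 5.504


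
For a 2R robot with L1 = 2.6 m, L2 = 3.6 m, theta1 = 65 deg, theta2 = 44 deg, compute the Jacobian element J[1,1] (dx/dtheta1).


J[1,1] = -L1*sin(t1) - L2*sin(t1+t2)
= -2.6*sin(65) - 3.6*sin(109)
= -5.7603


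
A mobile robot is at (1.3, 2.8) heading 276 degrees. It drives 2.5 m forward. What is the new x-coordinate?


x_new = x0 + d*cos(theta)
= 1.3 + 2.5*cos(276)
= 1.3 + 0.2613
= 1.5613


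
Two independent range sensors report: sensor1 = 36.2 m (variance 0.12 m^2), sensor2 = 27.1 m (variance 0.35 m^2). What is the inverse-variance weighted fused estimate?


w1 = (1/var1) / (1/var1 + 1/var2)
   = 8.3333 / (8.3333 + 2.8571) = 0.7447
w2 = 1 - w1 = 0.2553
fused = w1*s1 + w2*s2 = 26.9574 + 6.9191
= 33.8766 m


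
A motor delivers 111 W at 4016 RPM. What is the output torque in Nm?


omega = 4016 * 2*pi/60 = 420.5545 rad/s
tau = P / omega = 111 / 420.5545
= 0.2639 Nm


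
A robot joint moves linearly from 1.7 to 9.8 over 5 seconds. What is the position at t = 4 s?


s = t/T = 4/5 = 0.8
p(t) = p0 + (pf-p0)*s
= 1.7 + (9.8 - 1.7) * 0.8
= 8.18


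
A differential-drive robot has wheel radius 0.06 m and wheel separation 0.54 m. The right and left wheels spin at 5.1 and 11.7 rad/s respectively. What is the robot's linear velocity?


vR = r*wR = 0.06*5.1 = 0.306 m/s
vL = r*wL = 0.06*11.7 = 0.702 m/s
v = (vR+vL)/2 = 0.504 m/s
omega = (vR-vL)/L = -0.7333 rad/s
linear velocity = 0.504 m/s


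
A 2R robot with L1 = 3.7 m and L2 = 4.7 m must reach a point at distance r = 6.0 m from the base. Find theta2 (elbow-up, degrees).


cos(theta2) = (r^2 - L1^2 - L2^2) / (2*L1*L2)
cos(theta2) = (36.0 - 13.69 - 22.09) / 34.78
cos(theta2) = 0.006325
theta2 = 89.6376 degrees


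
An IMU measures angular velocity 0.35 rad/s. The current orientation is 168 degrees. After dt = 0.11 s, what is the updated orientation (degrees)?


delta_theta = w * dt = 0.35 * 0.11 = 0.0385 rad
= 2.2059 deg
theta_new = 168 + 2.2059 = 170.2059 deg


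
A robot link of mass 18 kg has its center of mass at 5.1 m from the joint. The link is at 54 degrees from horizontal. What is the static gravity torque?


tau = m*g*L*cos(angle)
= 18 * 9.81 * 5.1 * cos(54 deg)
= 18 * 9.81 * 5.1 * 0.5878
= 529.3347 Nm


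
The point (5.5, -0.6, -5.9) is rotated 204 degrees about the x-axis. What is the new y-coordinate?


Rotation about x-axis: y' = y*cos(theta) - z*sin(theta)
= -0.6 * -0.9135 - -5.9 * -0.4067
= -1.8516


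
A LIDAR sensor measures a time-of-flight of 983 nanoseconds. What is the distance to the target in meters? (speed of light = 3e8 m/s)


tof = 983 ns = 9.83e-07 s
dist = c * tof / 2
= 3e8 * 9.83e-07 / 2
= 147.45 m


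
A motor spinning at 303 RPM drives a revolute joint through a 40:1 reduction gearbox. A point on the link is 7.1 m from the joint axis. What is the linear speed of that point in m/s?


omega_motor = 303 * 2*pi/60 = 31.7301 rad/s
omega_joint = omega_motor / 40 = 0.7933 rad/s
v = omega_joint * r = 0.7933 * 7.1
= 5.6321 m/s


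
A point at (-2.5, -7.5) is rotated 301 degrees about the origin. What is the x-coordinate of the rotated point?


x' = x*cos(theta) - y*sin(theta)
cos(301 deg) = 0.515, sin(301 deg) = -0.8572
x' = -2.5 * 0.515 - -7.5 * -0.8572
= -1.2876 - 6.4288
= -7.7163


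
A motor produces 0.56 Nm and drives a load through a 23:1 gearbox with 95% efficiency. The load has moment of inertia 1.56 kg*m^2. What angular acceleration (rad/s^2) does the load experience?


tau_out = tau_motor * N * eta
= 0.56 * 23 * 0.95 = 12.236 Nm
alpha = tau_out / I = 12.236 / 1.56
= 7.8436 rad/s^2


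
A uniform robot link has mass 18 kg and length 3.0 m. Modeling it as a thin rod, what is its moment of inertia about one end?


I = (1/3) * m * L^2
= (1/3) * 18 * 3.0^2
= 0.333333 * 18 * 9.0
= 54.0 kg*m^2


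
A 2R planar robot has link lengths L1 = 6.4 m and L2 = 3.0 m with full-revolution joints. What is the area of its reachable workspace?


r_max = L1 + L2 = 9.4 m
r_min = |L1 - L2| = 3.4 m
Area = pi*(r_max^2 - r_min^2)
= pi*(88.36 - 11.56)
= pi * 76.8
= 241.2743 m^2


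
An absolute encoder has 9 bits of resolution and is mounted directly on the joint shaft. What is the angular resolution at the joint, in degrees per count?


counts = 2^9 = 512
resolution = 360 / 512
= 0.7031 deg/count


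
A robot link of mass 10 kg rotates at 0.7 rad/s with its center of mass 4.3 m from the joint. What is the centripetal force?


F = m * omega^2 * r
= 10 * 0.7^2 * 4.3
= 10 * 0.49 * 4.3
= 21.07 N


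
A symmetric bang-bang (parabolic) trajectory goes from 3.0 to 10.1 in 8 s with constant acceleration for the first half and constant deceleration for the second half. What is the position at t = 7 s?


Symmetric rest-to-rest: each phase covers (pf-p0)/2 in time T/2. 0.5*a*(T/2)^2 = (pf-p0)/2 => a = 4*(pf-p0)/T^2
a = 4*(10.1-3.0)/8^2 = 0.4437
t = 7 is in the deceleration phase (t > T/2).
p = pf - 0.5*a*(T-t)^2 = 10.1 - 0.5*0.4437*1^2
= 9.8781


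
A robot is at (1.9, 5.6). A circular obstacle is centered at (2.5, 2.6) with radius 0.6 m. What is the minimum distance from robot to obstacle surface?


center_dist = sqrt((1.9-2.5)^2 + (5.6-2.6)^2)
= sqrt(0.36 + 9.0)
= 3.0594
min_dist = center_dist - radius = 3.0594 - 0.6 = 2.4594 m


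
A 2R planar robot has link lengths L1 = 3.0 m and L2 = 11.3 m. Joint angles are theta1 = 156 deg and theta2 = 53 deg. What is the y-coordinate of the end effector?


Convert angles to radians: theta1 = 2.7227, theta2 = 0.925
y = L1*sin(theta1) + L2*sin(theta1+theta2)
y = 1.2202 + -5.4783
y = -4.2581


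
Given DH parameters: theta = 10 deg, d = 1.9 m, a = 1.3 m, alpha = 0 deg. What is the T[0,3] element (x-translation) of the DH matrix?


T[0,3] = a * cos(theta)
= 1.3 * cos(10 deg)
= 1.3 * 0.9848
= 1.2803


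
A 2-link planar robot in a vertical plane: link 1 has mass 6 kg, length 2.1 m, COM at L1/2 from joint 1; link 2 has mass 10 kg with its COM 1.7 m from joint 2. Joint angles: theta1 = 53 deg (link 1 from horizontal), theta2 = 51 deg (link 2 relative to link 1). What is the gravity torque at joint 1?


Horizontal distance from joint 1 to link-1 COM:
  x_c1 = (L1/2)*cos(t1) = 1.05 * 0.6018 = 0.6319 m
Horizontal distance from joint 1 to link-2 COM:
  x_c2 = L1*cos(t1) + Lc2*cos(t1+t2)
       = 2.1*0.6018 + 1.7*-0.2419 = 0.8525 m
tau1 = m1*g*x_c1 + m2*g*x_c2
     = 6*9.81*0.6319 + 10*9.81*0.8525
     = 37.194 + 83.6346
     = 120.8286 Nm


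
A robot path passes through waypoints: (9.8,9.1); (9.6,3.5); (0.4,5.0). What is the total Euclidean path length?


Segment lengths:
  seg1 = sqrt((-0.2)^2 + (-5.6)^2) = 5.6036
  seg2 = sqrt((-9.2)^2 + (1.5)^2) = 9.3215
Total = 14.9251


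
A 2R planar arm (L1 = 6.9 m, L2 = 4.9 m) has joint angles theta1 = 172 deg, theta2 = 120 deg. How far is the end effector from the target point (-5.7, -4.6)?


End effector via forward kinematics:
x = L1*cos(t1) + L2*cos(t1+t2) = -4.9973
y = L1*sin(t1) + L2*sin(t1+t2) = -3.5829
Distance to target:
d = sqrt((-5.7 - -4.9973)^2 + (-4.6 - -3.5829)^2)
= sqrt(0.4938 + 1.0345)
= 1.2362 m


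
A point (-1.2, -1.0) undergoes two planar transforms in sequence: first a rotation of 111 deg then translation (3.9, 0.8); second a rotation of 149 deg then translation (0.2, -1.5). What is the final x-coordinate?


After transform 1:
x1 = cos(111)*-1.2 - sin(111)*-1.0 + 3.9 = 5.2636
y1 = sin(111)*-1.2 + cos(111)*-1.0 + 0.8 = 0.0381
After transform 2:
x2 = cos(149)*5.2636 - sin(149)*0.0381 + 0.2
= -4.3314


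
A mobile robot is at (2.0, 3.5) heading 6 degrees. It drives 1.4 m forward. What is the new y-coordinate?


y_new = y0 + d*sin(theta)
= 3.5 + 1.4*sin(6)
= 3.5 + 0.1463
= 3.6463


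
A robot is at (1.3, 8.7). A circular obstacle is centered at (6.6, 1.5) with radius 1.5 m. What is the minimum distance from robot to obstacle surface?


center_dist = sqrt((1.3-6.6)^2 + (8.7-1.5)^2)
= sqrt(28.09 + 51.84)
= 8.9404
min_dist = center_dist - radius = 8.9404 - 1.5 = 7.4404 m


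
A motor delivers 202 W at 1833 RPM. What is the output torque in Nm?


omega = 1833 * 2*pi/60 = 191.9513 rad/s
tau = P / omega = 202 / 191.9513
= 1.0524 Nm


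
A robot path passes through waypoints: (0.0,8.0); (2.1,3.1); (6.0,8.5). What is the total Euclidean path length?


Segment lengths:
  seg1 = sqrt((2.1)^2 + (-4.9)^2) = 5.331
  seg2 = sqrt((3.9)^2 + (5.4)^2) = 6.6611
Total = 11.9921


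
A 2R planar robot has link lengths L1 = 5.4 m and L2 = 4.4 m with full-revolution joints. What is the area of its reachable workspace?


r_max = L1 + L2 = 9.8 m
r_min = |L1 - L2| = 1.0 m
Area = pi*(r_max^2 - r_min^2)
= pi*(96.04 - 1.0)
= pi * 95.04
= 298.577 m^2


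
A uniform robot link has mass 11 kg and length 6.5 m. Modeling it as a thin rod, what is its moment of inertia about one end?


I = (1/3) * m * L^2
= (1/3) * 11 * 6.5^2
= 0.333333 * 11 * 42.25
= 154.9167 kg*m^2


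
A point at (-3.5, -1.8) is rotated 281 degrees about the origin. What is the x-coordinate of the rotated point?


x' = x*cos(theta) - y*sin(theta)
cos(281 deg) = 0.1908, sin(281 deg) = -0.9816
x' = -3.5 * 0.1908 - -1.8 * -0.9816
= -0.6678 - 1.7669
= -2.4348


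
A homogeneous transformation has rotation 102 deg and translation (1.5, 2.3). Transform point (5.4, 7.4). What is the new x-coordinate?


x' = cos(theta)*px - sin(theta)*py + tx
= -0.2079*5.4 - 0.9781*7.4 + 1.5
= -6.861


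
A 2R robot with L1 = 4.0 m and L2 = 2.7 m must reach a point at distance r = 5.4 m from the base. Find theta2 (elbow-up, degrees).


cos(theta2) = (r^2 - L1^2 - L2^2) / (2*L1*L2)
cos(theta2) = (29.16 - 16.0 - 7.29) / 21.6
cos(theta2) = 0.271759
theta2 = 74.231 degrees


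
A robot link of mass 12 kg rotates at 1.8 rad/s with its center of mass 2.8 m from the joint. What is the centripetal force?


F = m * omega^2 * r
= 12 * 1.8^2 * 2.8
= 12 * 3.24 * 2.8
= 108.864 N


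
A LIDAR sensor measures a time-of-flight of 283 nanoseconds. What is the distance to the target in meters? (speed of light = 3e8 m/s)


tof = 283 ns = 2.83e-07 s
dist = c * tof / 2
= 3e8 * 2.83e-07 / 2
= 42.45 m


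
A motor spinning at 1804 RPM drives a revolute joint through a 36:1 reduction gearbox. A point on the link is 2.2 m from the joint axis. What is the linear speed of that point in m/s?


omega_motor = 1804 * 2*pi/60 = 188.9144 rad/s
omega_joint = omega_motor / 36 = 5.2476 rad/s
v = omega_joint * r = 5.2476 * 2.2
= 11.5448 m/s


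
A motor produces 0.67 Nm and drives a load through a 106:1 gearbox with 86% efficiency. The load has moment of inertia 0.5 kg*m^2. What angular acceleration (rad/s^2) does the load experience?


tau_out = tau_motor * N * eta
= 0.67 * 106 * 0.86 = 61.0772 Nm
alpha = tau_out / I = 61.0772 / 0.5
= 122.1544 rad/s^2


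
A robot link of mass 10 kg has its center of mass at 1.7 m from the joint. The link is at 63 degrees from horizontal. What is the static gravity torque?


tau = m*g*L*cos(angle)
= 10 * 9.81 * 1.7 * cos(63 deg)
= 10 * 9.81 * 1.7 * 0.454
= 75.712 Nm


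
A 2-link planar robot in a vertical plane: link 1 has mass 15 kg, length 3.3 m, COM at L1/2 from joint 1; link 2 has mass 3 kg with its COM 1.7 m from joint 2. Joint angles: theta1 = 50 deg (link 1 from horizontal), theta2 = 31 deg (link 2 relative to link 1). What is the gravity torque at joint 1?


Horizontal distance from joint 1 to link-1 COM:
  x_c1 = (L1/2)*cos(t1) = 1.65 * 0.6428 = 1.0606 m
Horizontal distance from joint 1 to link-2 COM:
  x_c2 = L1*cos(t1) + Lc2*cos(t1+t2)
       = 3.3*0.6428 + 1.7*0.1564 = 2.3871 m
tau1 = m1*g*x_c1 + m2*g*x_c2
     = 15*9.81*1.0606 + 3*9.81*2.3871
     = 156.0672 + 70.2535
     = 226.3207 Nm


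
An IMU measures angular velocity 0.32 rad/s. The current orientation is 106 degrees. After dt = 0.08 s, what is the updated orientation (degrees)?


delta_theta = w * dt = 0.32 * 0.08 = 0.0256 rad
= 1.4668 deg
theta_new = 106 + 1.4668 = 107.4668 deg


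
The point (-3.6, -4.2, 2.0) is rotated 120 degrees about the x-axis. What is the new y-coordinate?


Rotation about x-axis: y' = y*cos(theta) - z*sin(theta)
= -4.2 * -0.5 - 2.0 * 0.866
= 0.3679


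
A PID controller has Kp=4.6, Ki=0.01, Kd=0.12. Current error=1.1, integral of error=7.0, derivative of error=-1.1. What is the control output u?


u = Kp*e + Ki*int(e) + Kd*de/dt
= 4.6*1.1 + 0.01*7.0 + 0.12*(-1.1)
= 5.06 + 0.07 + -0.132
= 4.998


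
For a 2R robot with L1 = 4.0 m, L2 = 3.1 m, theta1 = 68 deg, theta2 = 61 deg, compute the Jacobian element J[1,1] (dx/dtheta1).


J[1,1] = -L1*sin(t1) - L2*sin(t1+t2)
= -4.0*sin(68) - 3.1*sin(129)
= -6.1179


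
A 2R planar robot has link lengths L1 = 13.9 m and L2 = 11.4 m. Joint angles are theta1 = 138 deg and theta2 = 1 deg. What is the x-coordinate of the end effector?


Convert angles to radians: theta1 = 2.4086, theta2 = 0.0175
x = L1*cos(theta1) + L2*cos(theta1+theta2)
x = -10.3297 + -8.6037
x = -18.9334


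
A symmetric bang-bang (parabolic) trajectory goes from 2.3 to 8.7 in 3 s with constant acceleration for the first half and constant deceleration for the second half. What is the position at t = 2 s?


Symmetric rest-to-rest: each phase covers (pf-p0)/2 in time T/2. 0.5*a*(T/2)^2 = (pf-p0)/2 => a = 4*(pf-p0)/T^2
a = 4*(8.7-2.3)/3^2 = 2.8444
t = 2 is in the deceleration phase (t > T/2).
p = pf - 0.5*a*(T-t)^2 = 8.7 - 0.5*2.8444*1^2
= 7.2778


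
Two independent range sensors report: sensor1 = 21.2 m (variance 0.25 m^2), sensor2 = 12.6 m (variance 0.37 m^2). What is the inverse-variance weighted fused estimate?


w1 = (1/var1) / (1/var1 + 1/var2)
   = 4.0 / (4.0 + 2.7027) = 0.5968
w2 = 1 - w1 = 0.4032
fused = w1*s1 + w2*s2 = 12.6516 + 5.0806
= 17.7323 m


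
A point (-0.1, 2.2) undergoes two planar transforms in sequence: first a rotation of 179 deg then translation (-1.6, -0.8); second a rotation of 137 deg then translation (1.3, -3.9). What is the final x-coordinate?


After transform 1:
x1 = cos(179)*-0.1 - sin(179)*2.2 + -1.6 = -1.5384
y1 = sin(179)*-0.1 + cos(179)*2.2 + -0.8 = -3.0014
After transform 2:
x2 = cos(137)*-1.5384 - sin(137)*-3.0014 + 1.3
= 4.4721


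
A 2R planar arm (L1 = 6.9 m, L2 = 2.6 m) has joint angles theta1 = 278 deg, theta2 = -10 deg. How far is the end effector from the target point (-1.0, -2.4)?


End effector via forward kinematics:
x = L1*cos(t1) + L2*cos(t1+t2) = 0.8696
y = L1*sin(t1) + L2*sin(t1+t2) = -9.4313
Distance to target:
d = sqrt((-1.0 - 0.8696)^2 + (-2.4 - -9.4313)^2)
= sqrt(3.4952 + 49.4387)
= 7.2756 m


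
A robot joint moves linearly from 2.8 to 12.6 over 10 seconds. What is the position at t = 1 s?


s = t/T = 1/10 = 0.1
p(t) = p0 + (pf-p0)*s
= 2.8 + (12.6 - 2.8) * 0.1
= 3.78


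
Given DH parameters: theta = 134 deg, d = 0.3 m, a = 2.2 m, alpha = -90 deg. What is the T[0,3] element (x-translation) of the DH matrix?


T[0,3] = a * cos(theta)
= 2.2 * cos(134 deg)
= 2.2 * -0.6947
= -1.5282


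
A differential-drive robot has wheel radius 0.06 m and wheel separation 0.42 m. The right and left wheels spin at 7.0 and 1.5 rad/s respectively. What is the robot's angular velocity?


vR = r*wR = 0.06*7.0 = 0.42 m/s
vL = r*wL = 0.06*1.5 = 0.09 m/s
v = (vR+vL)/2 = 0.255 m/s
omega = (vR-vL)/L = 0.7857 rad/s
angular velocity = 0.7857 rad/s


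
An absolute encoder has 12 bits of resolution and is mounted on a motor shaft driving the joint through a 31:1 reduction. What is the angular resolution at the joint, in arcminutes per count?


counts = 2^12 = 4096
effective counts at joint = 4096 * 31 = 126976
resolution = 360*60 / 126976
= 0.1701 arcmin/count


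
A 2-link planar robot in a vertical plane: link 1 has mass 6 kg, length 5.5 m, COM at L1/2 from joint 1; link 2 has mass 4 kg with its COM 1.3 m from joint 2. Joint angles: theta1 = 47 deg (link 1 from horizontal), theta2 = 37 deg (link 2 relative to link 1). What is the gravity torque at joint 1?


Horizontal distance from joint 1 to link-1 COM:
  x_c1 = (L1/2)*cos(t1) = 2.75 * 0.682 = 1.8755 m
Horizontal distance from joint 1 to link-2 COM:
  x_c2 = L1*cos(t1) + Lc2*cos(t1+t2)
       = 5.5*0.682 + 1.3*0.1045 = 3.8869 m
tau1 = m1*g*x_c1 + m2*g*x_c2
     = 6*9.81*1.8755 + 4*9.81*3.8869
     = 110.3917 + 152.5211
     = 262.9128 Nm


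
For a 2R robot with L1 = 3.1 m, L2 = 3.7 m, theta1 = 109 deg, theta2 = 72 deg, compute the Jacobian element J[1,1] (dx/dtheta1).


J[1,1] = -L1*sin(t1) - L2*sin(t1+t2)
= -3.1*sin(109) - 3.7*sin(181)
= -2.8665


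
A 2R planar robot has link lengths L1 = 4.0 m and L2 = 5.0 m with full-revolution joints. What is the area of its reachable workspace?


r_max = L1 + L2 = 9.0 m
r_min = |L1 - L2| = 1.0 m
Area = pi*(r_max^2 - r_min^2)
= pi*(81.0 - 1.0)
= pi * 80.0
= 251.3274 m^2


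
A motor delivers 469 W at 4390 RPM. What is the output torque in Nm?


omega = 4390 * 2*pi/60 = 459.7197 rad/s
tau = P / omega = 469 / 459.7197
= 1.0202 Nm


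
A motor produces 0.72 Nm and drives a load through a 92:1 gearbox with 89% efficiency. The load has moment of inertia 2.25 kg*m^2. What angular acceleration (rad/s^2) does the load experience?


tau_out = tau_motor * N * eta
= 0.72 * 92 * 0.89 = 58.9536 Nm
alpha = tau_out / I = 58.9536 / 2.25
= 26.2016 rad/s^2


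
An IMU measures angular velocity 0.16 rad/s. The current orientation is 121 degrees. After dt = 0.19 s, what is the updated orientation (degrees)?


delta_theta = w * dt = 0.16 * 0.19 = 0.0304 rad
= 1.7418 deg
theta_new = 121 + 1.7418 = 122.7418 deg


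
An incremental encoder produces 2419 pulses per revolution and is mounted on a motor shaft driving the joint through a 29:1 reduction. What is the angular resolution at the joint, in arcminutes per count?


counts per rev = 2419
effective counts at joint = 2419 * 29 = 70151
resolution = 360*60 / 70151
= 0.3079 arcmin/count


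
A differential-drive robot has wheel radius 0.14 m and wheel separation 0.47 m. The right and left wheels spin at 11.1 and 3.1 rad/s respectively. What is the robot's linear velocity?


vR = r*wR = 0.14*11.1 = 1.554 m/s
vL = r*wL = 0.14*3.1 = 0.434 m/s
v = (vR+vL)/2 = 0.994 m/s
omega = (vR-vL)/L = 2.383 rad/s
linear velocity = 0.994 m/s


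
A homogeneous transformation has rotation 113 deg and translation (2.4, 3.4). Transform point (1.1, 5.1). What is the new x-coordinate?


x' = cos(theta)*px - sin(theta)*py + tx
= -0.3907*1.1 - 0.9205*5.1 + 2.4
= -2.7244


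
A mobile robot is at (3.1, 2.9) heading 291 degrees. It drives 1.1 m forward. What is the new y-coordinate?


y_new = y0 + d*sin(theta)
= 2.9 + 1.1*sin(291)
= 2.9 + -1.0269
= 1.8731


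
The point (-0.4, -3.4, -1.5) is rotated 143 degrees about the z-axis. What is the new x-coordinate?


Rotation about z-axis: x' = x*cos(theta) - y*sin(theta)
= -0.4 * -0.7986 - -3.4 * 0.6018
= 2.3656


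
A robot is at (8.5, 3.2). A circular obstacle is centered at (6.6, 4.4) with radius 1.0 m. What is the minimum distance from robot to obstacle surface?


center_dist = sqrt((8.5-6.6)^2 + (3.2-4.4)^2)
= sqrt(3.61 + 1.44)
= 2.2472
min_dist = center_dist - radius = 2.2472 - 1.0 = 1.2472 m


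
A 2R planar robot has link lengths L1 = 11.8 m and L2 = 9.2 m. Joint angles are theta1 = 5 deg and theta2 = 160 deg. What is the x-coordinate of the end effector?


Convert angles to radians: theta1 = 0.0873, theta2 = 2.7925
x = L1*cos(theta1) + L2*cos(theta1+theta2)
x = 11.7551 + -8.8865
x = 2.8686


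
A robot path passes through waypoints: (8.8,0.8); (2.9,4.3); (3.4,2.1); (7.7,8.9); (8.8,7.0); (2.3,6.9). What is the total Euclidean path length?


Segment lengths:
  seg1 = sqrt((-5.9)^2 + (3.5)^2) = 6.86
  seg2 = sqrt((0.5)^2 + (-2.2)^2) = 2.2561
  seg3 = sqrt((4.3)^2 + (6.8)^2) = 8.0455
  seg4 = sqrt((1.1)^2 + (-1.9)^2) = 2.1954
  seg5 = sqrt((-6.5)^2 + (-0.1)^2) = 6.5008
Total = 25.8578


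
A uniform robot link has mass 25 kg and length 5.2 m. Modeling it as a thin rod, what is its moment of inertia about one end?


I = (1/3) * m * L^2
= (1/3) * 25 * 5.2^2
= 0.333333 * 25 * 27.04
= 225.3333 kg*m^2


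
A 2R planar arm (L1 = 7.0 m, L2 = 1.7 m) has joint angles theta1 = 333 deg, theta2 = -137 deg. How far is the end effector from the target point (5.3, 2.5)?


End effector via forward kinematics:
x = L1*cos(t1) + L2*cos(t1+t2) = 4.6029
y = L1*sin(t1) + L2*sin(t1+t2) = -3.6465
Distance to target:
d = sqrt((5.3 - 4.6029)^2 + (2.5 - -3.6465)^2)
= sqrt(0.4859 + 37.7797)
= 6.1859 m


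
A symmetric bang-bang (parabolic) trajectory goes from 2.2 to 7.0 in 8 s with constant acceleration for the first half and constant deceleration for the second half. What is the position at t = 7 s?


Symmetric rest-to-rest: each phase covers (pf-p0)/2 in time T/2. 0.5*a*(T/2)^2 = (pf-p0)/2 => a = 4*(pf-p0)/T^2
a = 4*(7.0-2.2)/8^2 = 0.3
t = 7 is in the deceleration phase (t > T/2).
p = pf - 0.5*a*(T-t)^2 = 7.0 - 0.5*0.3*1^2
= 6.85


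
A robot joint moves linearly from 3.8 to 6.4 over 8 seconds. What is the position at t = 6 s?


s = t/T = 6/8 = 0.75
p(t) = p0 + (pf-p0)*s
= 3.8 + (6.4 - 3.8) * 0.75
= 5.75


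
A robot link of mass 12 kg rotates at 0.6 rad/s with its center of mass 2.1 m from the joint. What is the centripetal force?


F = m * omega^2 * r
= 12 * 0.6^2 * 2.1
= 12 * 0.36 * 2.1
= 9.072 N


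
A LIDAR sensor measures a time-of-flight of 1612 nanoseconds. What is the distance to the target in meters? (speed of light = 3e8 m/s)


tof = 1612 ns = 1.612e-06 s
dist = c * tof / 2
= 3e8 * 1.612e-06 / 2
= 241.8 m


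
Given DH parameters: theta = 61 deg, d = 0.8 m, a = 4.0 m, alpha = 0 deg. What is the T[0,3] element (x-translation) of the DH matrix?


T[0,3] = a * cos(theta)
= 4.0 * cos(61 deg)
= 4.0 * 0.4848
= 1.9392


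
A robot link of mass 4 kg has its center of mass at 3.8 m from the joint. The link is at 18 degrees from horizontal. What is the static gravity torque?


tau = m*g*L*cos(angle)
= 4 * 9.81 * 3.8 * cos(18 deg)
= 4 * 9.81 * 3.8 * 0.9511
= 141.8139 Nm


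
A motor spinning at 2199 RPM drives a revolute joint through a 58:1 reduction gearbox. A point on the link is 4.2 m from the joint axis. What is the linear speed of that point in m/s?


omega_motor = 2199 * 2*pi/60 = 230.2787 rad/s
omega_joint = omega_motor / 58 = 3.9703 rad/s
v = omega_joint * r = 3.9703 * 4.2
= 16.6754 m/s


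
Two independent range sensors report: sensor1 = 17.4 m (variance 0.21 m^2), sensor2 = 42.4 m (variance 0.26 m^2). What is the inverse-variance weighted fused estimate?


w1 = (1/var1) / (1/var1 + 1/var2)
   = 4.7619 / (4.7619 + 3.8462) = 0.5532
w2 = 1 - w1 = 0.4468
fused = w1*s1 + w2*s2 = 9.6255 + 18.9447
= 28.5702 m


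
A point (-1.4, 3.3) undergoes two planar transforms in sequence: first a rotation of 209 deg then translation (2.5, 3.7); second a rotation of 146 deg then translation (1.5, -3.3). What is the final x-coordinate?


After transform 1:
x1 = cos(209)*-1.4 - sin(209)*3.3 + 2.5 = 5.3243
y1 = sin(209)*-1.4 + cos(209)*3.3 + 3.7 = 1.4925
After transform 2:
x2 = cos(146)*5.3243 - sin(146)*1.4925 + 1.5
= -3.7487


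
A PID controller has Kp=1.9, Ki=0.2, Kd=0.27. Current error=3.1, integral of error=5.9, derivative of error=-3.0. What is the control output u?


u = Kp*e + Ki*int(e) + Kd*de/dt
= 1.9*3.1 + 0.2*5.9 + 0.27*(-3.0)
= 5.89 + 1.18 + -0.81
= 6.26


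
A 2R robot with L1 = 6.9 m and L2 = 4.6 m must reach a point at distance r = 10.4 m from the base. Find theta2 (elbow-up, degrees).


cos(theta2) = (r^2 - L1^2 - L2^2) / (2*L1*L2)
cos(theta2) = (108.16 - 47.61 - 21.16) / 63.48
cos(theta2) = 0.62051
theta2 = 51.6466 degrees


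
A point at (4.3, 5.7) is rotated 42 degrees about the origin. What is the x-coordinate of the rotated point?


x' = x*cos(theta) - y*sin(theta)
cos(42 deg) = 0.7431, sin(42 deg) = 0.6691
x' = 4.3 * 0.7431 - 5.7 * 0.6691
= 3.1955 - 3.814
= -0.6185


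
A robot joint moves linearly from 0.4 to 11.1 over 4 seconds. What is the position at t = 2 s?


s = t/T = 2/4 = 0.5
p(t) = p0 + (pf-p0)*s
= 0.4 + (11.1 - 0.4) * 0.5
= 5.75


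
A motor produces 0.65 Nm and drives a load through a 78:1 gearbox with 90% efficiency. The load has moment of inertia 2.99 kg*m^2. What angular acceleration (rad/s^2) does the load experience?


tau_out = tau_motor * N * eta
= 0.65 * 78 * 0.9 = 45.63 Nm
alpha = tau_out / I = 45.63 / 2.99
= 15.2609 rad/s^2


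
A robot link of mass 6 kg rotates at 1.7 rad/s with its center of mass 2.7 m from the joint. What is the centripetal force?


F = m * omega^2 * r
= 6 * 1.7^2 * 2.7
= 6 * 2.89 * 2.7
= 46.818 N


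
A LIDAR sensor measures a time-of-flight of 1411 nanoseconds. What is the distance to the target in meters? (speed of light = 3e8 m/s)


tof = 1411 ns = 1.411e-06 s
dist = c * tof / 2
= 3e8 * 1.411e-06 / 2
= 211.65 m


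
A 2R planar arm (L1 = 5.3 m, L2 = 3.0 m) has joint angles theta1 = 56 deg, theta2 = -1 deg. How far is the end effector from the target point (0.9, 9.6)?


End effector via forward kinematics:
x = L1*cos(t1) + L2*cos(t1+t2) = 4.6845
y = L1*sin(t1) + L2*sin(t1+t2) = 6.8514
Distance to target:
d = sqrt((0.9 - 4.6845)^2 + (9.6 - 6.8514)^2)
= sqrt(14.3221 + 7.555)
= 4.6773 m


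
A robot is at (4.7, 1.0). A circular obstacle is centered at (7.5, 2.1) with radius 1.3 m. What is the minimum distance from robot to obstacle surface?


center_dist = sqrt((4.7-7.5)^2 + (1.0-2.1)^2)
= sqrt(7.84 + 1.21)
= 3.0083
min_dist = center_dist - radius = 3.0083 - 1.3 = 1.7083 m


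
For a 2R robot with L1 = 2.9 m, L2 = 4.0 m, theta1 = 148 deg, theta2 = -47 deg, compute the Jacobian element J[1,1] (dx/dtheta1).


J[1,1] = -L1*sin(t1) - L2*sin(t1+t2)
= -2.9*sin(148) - 4.0*sin(101)
= -5.4633


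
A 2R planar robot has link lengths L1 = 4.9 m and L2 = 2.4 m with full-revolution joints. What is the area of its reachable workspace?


r_max = L1 + L2 = 7.3 m
r_min = |L1 - L2| = 2.5 m
Area = pi*(r_max^2 - r_min^2)
= pi*(53.29 - 6.25)
= pi * 47.04
= 147.7805 m^2


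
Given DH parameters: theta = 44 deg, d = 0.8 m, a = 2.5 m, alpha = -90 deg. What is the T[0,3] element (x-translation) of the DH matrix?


T[0,3] = a * cos(theta)
= 2.5 * cos(44 deg)
= 2.5 * 0.7193
= 1.7983


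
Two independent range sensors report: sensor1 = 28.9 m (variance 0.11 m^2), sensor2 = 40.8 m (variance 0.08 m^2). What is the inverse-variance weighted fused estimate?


w1 = (1/var1) / (1/var1 + 1/var2)
   = 9.0909 / (9.0909 + 12.5) = 0.4211
w2 = 1 - w1 = 0.5789
fused = w1*s1 + w2*s2 = 12.1684 + 23.6211
= 35.7895 m


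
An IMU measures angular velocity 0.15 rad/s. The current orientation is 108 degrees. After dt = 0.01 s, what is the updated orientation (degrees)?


delta_theta = w * dt = 0.15 * 0.01 = 0.0015 rad
= 0.0859 deg
theta_new = 108 + 0.0859 = 108.0859 deg


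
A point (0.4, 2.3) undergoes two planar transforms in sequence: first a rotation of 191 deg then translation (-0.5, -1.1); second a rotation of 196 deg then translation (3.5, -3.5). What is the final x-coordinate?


After transform 1:
x1 = cos(191)*0.4 - sin(191)*2.3 + -0.5 = -0.4538
y1 = sin(191)*0.4 + cos(191)*2.3 + -1.1 = -3.4341
After transform 2:
x2 = cos(196)*-0.4538 - sin(196)*-3.4341 + 3.5
= 2.9897


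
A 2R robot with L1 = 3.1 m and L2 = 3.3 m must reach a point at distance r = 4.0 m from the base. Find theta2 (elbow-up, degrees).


cos(theta2) = (r^2 - L1^2 - L2^2) / (2*L1*L2)
cos(theta2) = (16.0 - 9.61 - 10.89) / 20.46
cos(theta2) = -0.219941
theta2 = 102.7056 degrees


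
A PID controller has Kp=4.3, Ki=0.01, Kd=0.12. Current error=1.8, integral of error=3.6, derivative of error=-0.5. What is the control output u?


u = Kp*e + Ki*int(e) + Kd*de/dt
= 4.3*1.8 + 0.01*3.6 + 0.12*(-0.5)
= 7.74 + 0.036 + -0.06
= 7.716


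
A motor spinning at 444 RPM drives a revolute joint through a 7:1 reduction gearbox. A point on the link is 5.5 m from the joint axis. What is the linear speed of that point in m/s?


omega_motor = 444 * 2*pi/60 = 46.4956 rad/s
omega_joint = omega_motor / 7 = 6.6422 rad/s
v = omega_joint * r = 6.6422 * 5.5
= 36.5322 m/s


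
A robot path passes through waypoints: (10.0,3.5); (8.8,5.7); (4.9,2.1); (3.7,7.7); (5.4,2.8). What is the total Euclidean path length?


Segment lengths:
  seg1 = sqrt((-1.2)^2 + (2.2)^2) = 2.506
  seg2 = sqrt((-3.9)^2 + (-3.6)^2) = 5.3075
  seg3 = sqrt((-1.2)^2 + (5.6)^2) = 5.7271
  seg4 = sqrt((1.7)^2 + (-4.9)^2) = 5.1865
Total = 18.7272


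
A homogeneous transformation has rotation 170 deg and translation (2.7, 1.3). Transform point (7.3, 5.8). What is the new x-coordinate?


x' = cos(theta)*px - sin(theta)*py + tx
= -0.9848*7.3 - 0.1736*5.8 + 2.7
= -5.4963


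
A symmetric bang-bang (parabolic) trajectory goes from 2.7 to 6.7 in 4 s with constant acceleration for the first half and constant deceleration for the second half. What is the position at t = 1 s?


Symmetric rest-to-rest: each phase covers (pf-p0)/2 in time T/2. 0.5*a*(T/2)^2 = (pf-p0)/2 => a = 4*(pf-p0)/T^2
a = 4*(6.7-2.7)/4^2 = 1.0
t = 1 is in the acceleration phase (t <= T/2).
p = p0 + 0.5*a*t^2 = 2.7 + 0.5*1.0*1^2
= 3.2


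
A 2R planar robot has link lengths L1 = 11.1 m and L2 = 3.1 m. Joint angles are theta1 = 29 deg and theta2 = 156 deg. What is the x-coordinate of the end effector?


Convert angles to radians: theta1 = 0.5061, theta2 = 2.7227
x = L1*cos(theta1) + L2*cos(theta1+theta2)
x = 9.7083 + -3.0882
x = 6.6201


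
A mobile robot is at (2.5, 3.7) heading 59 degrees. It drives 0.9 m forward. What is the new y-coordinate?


y_new = y0 + d*sin(theta)
= 3.7 + 0.9*sin(59)
= 3.7 + 0.7715
= 4.4715


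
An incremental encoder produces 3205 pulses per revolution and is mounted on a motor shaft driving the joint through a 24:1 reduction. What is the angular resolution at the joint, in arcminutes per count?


counts per rev = 3205
effective counts at joint = 3205 * 24 = 76920
resolution = 360*60 / 76920
= 0.2808 arcmin/count


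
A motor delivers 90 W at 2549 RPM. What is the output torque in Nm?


omega = 2549 * 2*pi/60 = 266.9307 rad/s
tau = P / omega = 90 / 266.9307
= 0.3372 Nm


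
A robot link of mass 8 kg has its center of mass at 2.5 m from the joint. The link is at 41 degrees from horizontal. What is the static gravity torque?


tau = m*g*L*cos(angle)
= 8 * 9.81 * 2.5 * cos(41 deg)
= 8 * 9.81 * 2.5 * 0.7547
= 148.074 Nm


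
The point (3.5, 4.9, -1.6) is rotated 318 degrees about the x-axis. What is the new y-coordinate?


Rotation about x-axis: y' = y*cos(theta) - z*sin(theta)
= 4.9 * 0.7431 - -1.6 * -0.6691
= 2.5708


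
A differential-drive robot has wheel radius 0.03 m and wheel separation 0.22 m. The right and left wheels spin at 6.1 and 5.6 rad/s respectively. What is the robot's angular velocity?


vR = r*wR = 0.03*6.1 = 0.183 m/s
vL = r*wL = 0.03*5.6 = 0.168 m/s
v = (vR+vL)/2 = 0.1755 m/s
omega = (vR-vL)/L = 0.0682 rad/s
angular velocity = 0.0682 rad/s
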